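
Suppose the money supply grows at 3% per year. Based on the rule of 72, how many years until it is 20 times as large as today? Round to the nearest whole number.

One doubling takes 72/3 = 24.00 years.
20× is log₂ 20 ≈ 4.32 doublings, so ≈ 4.32 × 24.00 = 104 years.

approximately 104 years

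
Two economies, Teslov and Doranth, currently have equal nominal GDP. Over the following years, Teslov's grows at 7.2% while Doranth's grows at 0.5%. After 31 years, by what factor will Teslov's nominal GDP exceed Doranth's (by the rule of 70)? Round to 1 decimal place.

≈ 7.8 times

Only the 6.7-point difference matters.
70/6.7 ≈ 10.45 years per doubling of the ratio; 31 years gives 2.97 doublings, so ≈ 7.8×.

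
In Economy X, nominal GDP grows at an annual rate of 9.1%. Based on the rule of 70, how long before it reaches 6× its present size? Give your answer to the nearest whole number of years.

about 20 years

At 9.1% it doubles every 70/9.1 ≈ 7.69 years.
Reaching 6× takes log₂(6) ≈ 2.58 doublings.
2.58 × 7.69 ≈ 20 years.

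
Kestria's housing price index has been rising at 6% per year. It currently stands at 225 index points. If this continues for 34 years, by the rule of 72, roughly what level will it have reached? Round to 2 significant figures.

Doubling time ≈ 72/6 = 12.00 years.
34 years is 34/12.00 ≈ 2.83 doublings, a factor of 2^2.83 ≈ 7.11.
225 × 7.11 ≈ 1600 index points.

≈ 1600 index points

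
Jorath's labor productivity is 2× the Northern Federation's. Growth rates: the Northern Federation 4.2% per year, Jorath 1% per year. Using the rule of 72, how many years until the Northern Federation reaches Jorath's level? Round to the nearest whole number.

about 23 years

What matters is the difference: 3.2 pp.
Rule of 72 on the gap: the ratio halves every 72/3.2 ≈ 22.50 years.
A 2× gap closes after 1 halving: 1 × 22.50 ≈ 23 years.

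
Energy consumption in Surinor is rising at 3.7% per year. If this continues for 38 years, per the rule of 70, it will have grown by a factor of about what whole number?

4 times

Doubling time ≈ 70/3.7 = 18.92 years.
38/18.92 ≈ 2 doublings, so about 2^2 = 4×.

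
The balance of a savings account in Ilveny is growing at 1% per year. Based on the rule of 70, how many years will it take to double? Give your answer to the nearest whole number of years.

≈ 70 years

70/1 ≈ 70.00, so it doubles roughly every 70 years.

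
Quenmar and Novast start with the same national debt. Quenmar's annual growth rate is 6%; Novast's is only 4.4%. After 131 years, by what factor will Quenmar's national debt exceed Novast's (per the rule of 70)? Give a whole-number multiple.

around 8 times

Rate gap = 6% − 4.4% = 1.6 points.
The ratio doubles every 70/1.6 ≈ 43.75 years.
131/43.75 ≈ 2.99 doublings → ratio ≈ 2^2.99 ≈ 8.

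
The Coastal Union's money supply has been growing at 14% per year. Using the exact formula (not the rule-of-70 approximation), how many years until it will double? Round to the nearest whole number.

t = ln(2) / ln(1 + 0.14) = 0.6931 / 0.131028 ≈ 5.29.
≈ 5 years.

5 years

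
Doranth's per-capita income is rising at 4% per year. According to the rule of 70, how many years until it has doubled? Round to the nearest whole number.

70/4 ≈ 17.50, so it doubles roughly every 18 years.

about 18 years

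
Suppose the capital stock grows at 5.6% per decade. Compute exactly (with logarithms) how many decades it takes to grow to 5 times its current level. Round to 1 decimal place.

29.5 decades

t = ln(5) / ln(1 + 0.056) = 1.6094 / 0.054488 ≈ 29.54.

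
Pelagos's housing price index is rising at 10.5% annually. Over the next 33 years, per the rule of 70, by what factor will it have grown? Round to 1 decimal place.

around 30.9 times

Doubles every ≈ 6.67 years (70/10.5).
33 years is 4.95 doublings; 2^4.95 ≈ 30.9×.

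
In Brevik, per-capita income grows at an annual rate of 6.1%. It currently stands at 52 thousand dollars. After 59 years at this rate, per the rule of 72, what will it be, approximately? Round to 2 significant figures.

It doubles every 72/6.1 ≈ 11.80 years, so 59 years is 5.00 doublings.
2^5.00 ≈ 32.00; 52 × 32.00 ≈ 1700 thousand dollars.

approximately 1700 thousand dollars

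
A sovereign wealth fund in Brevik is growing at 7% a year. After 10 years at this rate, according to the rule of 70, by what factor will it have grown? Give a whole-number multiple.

70/7 ≈ 10.00 years per doubling.
10 years fits 1 doubling: 2^1 = 2.

about 2 times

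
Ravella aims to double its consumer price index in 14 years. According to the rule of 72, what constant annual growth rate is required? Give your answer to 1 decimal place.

72 / 14 ≈ 5.14, so about 5.1% a year.

5.1%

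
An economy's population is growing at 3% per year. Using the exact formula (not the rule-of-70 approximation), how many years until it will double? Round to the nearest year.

t = ln(2) / ln(1 + 0.03) = 0.6931 / 0.029559 ≈ 23.45.
≈ 23 years.

23 years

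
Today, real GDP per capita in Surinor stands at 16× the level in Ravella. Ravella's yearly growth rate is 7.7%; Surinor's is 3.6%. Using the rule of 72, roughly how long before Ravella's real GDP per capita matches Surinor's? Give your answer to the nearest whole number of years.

70 years

What matters is the difference: 4.1 pp.
Rule of 72 on the gap: the ratio halves every 72/4.1 ≈ 17.56 years.
A 16× gap closes after 4 halvings: 4 × 17.56 ≈ 70 years.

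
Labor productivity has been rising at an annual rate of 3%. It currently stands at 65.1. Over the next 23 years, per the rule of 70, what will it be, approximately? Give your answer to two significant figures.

Doubling time ≈ 70/3 = 23.33 years.
23 years is 23/23.33 ≈ 0.99 doublings, a factor of 2^0.99 ≈ 1.99.
65.1 × 1.99 ≈ 130.

about 130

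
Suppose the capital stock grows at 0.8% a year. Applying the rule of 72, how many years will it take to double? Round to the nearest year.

72/0.8 ≈ 90.00, so it doubles roughly every 90 years.

approximately 90 years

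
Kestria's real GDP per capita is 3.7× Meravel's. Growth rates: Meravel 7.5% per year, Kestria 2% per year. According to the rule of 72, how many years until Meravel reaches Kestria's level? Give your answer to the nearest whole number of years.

approximately 25 years

What matters is the difference: 5.5 pp.
Rule of 72 on the gap: the ratio halves every 72/5.5 ≈ 13.09 years.
A 3.7× gap takes log₂(3.7) ≈ 1.89 halvings to close: 1.89 × 13.09 ≈ 25 years.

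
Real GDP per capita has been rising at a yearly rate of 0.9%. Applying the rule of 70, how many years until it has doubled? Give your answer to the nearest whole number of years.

70/0.9 ≈ 77.78, so it doubles roughly every 78 years.

roughly 78 years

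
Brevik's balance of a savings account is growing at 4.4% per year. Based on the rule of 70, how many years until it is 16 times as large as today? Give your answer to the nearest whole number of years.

One doubling takes 70/4.4 = 15.91 years.
16× is 4 doublings, so 4 × 15.91 ≈ 64 years.

approximately 64 years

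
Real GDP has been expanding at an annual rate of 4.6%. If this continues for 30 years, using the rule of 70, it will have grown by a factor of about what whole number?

Doubling time ≈ 70/4.6 = 15.22 years.
30/15.22 ≈ 2 doublings, so about 2^2 = 4×.

around 4 times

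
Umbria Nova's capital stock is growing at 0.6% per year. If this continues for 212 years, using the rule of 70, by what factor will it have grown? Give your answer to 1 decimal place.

Doubling time ≈ 70/0.6 = 116.67 years.
212 years / 116.67 ≈ 1.82 doublings → factor 2^1.82 ≈ 3.5.

roughly 3.5 times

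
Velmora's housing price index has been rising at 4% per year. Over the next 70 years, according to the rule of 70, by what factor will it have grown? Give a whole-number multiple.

approximately 16 times

At 4% one doubling takes ≈ 17.50 years; 70 years is 4 of them, so ×16.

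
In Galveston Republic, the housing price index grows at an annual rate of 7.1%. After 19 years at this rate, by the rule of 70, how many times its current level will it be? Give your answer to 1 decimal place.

around 3.8 times

Doubling time ≈ 70/7.1 = 9.86 years.
19 years / 9.86 ≈ 1.93 doublings → factor 2^1.93 ≈ 3.8.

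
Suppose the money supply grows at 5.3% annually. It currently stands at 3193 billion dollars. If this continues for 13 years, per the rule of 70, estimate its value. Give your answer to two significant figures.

It doubles every 70/5.3 ≈ 13.21 years, so 13 years is 0.98 doublings.
2^0.98 ≈ 1.97; 3193 × 1.97 ≈ 6300 billion dollars.

6300 billion dollars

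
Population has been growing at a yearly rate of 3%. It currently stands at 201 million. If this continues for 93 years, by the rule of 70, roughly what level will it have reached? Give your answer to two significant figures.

≈ 3200 million

Doubling time ≈ 70/3 = 23.33 years.
93 years is 93/23.33 ≈ 3.99 doublings, a factor of 2^3.99 ≈ 15.89.
201 × 15.89 ≈ 3200 million.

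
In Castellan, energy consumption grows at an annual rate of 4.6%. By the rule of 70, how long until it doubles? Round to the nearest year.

15 years

Doubling time ≈ 70 / 4.6 = 15.22 years.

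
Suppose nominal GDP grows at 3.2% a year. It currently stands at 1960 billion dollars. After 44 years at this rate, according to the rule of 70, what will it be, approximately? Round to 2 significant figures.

Doubling time ≈ 70/3.2 = 21.88 years.
44 years is 44/21.88 ≈ 2.01 doublings, a factor of 2^2.01 ≈ 4.03.
1960 × 4.03 ≈ 7900 billion dollars.

around 7900 billion dollars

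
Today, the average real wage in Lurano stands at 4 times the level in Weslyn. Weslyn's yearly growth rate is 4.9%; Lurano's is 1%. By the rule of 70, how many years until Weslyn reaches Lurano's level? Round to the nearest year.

What matters is the difference: 3.9 pp.
Rule of 70 on the gap: the ratio halves every 70/3.9 ≈ 17.95 years.
A 4 times gap closes after 2 halvings: 2 × 17.95 ≈ 36 years.

about 36 years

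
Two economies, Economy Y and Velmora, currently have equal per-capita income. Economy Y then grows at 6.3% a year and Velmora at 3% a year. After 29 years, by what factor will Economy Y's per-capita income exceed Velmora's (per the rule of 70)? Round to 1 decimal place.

around 2.6 times

Economy Y pulls ahead at 3.3 pp per year, so the ratio doubles every 70/3.3 ≈ 21.21 years.
In 29 years that's 1.37 doublings: 2^1.37 ≈ 2.6.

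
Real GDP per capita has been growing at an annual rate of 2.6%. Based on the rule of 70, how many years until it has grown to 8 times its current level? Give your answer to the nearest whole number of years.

about 81 years

Doubling time ≈ 70/2.6 = 26.92 years.
8× is 3 doublings, so 3 × 26.92 ≈ 81 years.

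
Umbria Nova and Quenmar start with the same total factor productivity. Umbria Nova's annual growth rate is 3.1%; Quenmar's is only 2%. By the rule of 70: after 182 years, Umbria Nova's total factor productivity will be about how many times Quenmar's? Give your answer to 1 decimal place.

Only the 1.1-point difference matters.
70/1.1 ≈ 63.64 years per doubling of the ratio; 182 years gives 2.86 doublings, so ≈ 7.3×.

≈ 7.3 times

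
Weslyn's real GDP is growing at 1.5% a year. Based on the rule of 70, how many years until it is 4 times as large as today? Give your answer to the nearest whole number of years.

around 93 years

At 1.5% it doubles every 70/1.5 ≈ 46.67 years.
Getting to 4× needs 2 doublings: 2 × 46.67 ≈ 93 years.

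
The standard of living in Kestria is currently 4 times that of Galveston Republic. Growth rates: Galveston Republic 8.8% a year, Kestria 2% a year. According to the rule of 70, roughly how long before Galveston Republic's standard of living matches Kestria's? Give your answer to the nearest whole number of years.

What matters is the difference: 6.8 pp.
Rule of 70 on the gap: the ratio halves every 70/6.8 ≈ 10.29 years.
A 4 times gap closes after 2 halvings: 2 × 10.29 ≈ 21 years.

around 21 years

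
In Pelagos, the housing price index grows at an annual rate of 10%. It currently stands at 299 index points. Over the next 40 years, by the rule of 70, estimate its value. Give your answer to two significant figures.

approximately 16000 index points

Doubling time ≈ 70/10 = 7.00 years.
40 years is 40/7.00 ≈ 5.71 doublings, a factor of 2^5.71 ≈ 52.35.
299 × 52.35 ≈ 16000 index points.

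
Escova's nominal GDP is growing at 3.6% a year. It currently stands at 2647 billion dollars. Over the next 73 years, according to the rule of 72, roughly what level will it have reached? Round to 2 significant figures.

Doubling time ≈ 72/3.6 = 20.00 years.
73 years is 73/20.00 ≈ 3.65 doublings, a factor of 2^3.65 ≈ 12.55.
2647 × 12.55 ≈ 33000 billion dollars.

roughly 33000 billion dollars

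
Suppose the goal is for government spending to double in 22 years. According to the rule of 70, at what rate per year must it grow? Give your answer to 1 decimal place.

70 / 22 ≈ 3.18, so about 3.2% per year.

about 3.2%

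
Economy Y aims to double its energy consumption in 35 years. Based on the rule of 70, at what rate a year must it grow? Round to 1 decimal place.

roughly 2.0%

70 / 35 ≈ 2.00, so about 2.0% a year.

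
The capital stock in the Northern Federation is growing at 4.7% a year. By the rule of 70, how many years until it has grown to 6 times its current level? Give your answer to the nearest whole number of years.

At 4.7% it doubles every 70/4.7 ≈ 14.89 years.
6× is log₂ 6 ≈ 2.58 doublings, so ≈ 2.58 × 14.89 = 38 years.

approximately 38 years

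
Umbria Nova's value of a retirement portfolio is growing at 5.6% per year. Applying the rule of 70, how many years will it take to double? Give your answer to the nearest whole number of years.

≈ 13 years

At 5.6%, doubling takes about 70/5.6 = 12.50 years.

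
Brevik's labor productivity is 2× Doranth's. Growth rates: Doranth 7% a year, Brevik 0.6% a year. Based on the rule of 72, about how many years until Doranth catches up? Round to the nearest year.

roughly 11 years

Doranth gains on Brevik at 7% − 0.6% = 6.4 points a year.
At that relative rate the gap halves every 72/6.4 ≈ 11.25 years.
A 2× gap closes after 1 halving: 1 × 11.25 ≈ 11 years.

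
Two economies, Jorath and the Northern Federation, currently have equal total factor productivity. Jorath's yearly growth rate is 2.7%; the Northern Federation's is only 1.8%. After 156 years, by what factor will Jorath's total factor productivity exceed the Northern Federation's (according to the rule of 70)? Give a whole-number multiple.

Rate gap = 2.7% − 1.8% = 0.9 points.
The ratio doubles every 70/0.9 ≈ 77.78 years.
156/77.78 ≈ 2.01 doublings → ratio ≈ 2^2.01 ≈ 4.

4 times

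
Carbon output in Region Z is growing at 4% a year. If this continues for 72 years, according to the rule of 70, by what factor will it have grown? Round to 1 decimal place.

Doubling time ≈ 70/4 = 17.50 years.
72 years / 17.50 ≈ 4.11 doublings → factor 2^4.11 ≈ 17.3.

roughly 17.3 times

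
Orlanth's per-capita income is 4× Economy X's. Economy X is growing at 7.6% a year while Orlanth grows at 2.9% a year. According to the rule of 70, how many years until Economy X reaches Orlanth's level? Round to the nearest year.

Economy X gains on Orlanth at 7.6% − 2.9% = 4.7 points a year.
At that relative rate the gap halves every 70/4.7 ≈ 14.89 years.
A 4× gap closes after 2 halvings: 2 × 14.89 ≈ 30 years.

about 30 years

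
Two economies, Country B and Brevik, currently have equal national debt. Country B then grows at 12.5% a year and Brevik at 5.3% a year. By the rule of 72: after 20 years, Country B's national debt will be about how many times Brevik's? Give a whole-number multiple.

Country B pulls ahead at 7.2 pp per year, so the ratio doubles every 72/7.2 ≈ 10.00 years.
In 20 years that's 2.00 doublings: 2^2.00 ≈ 4.

approximately 4 times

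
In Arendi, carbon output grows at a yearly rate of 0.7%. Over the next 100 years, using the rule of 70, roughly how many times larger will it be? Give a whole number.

Doubling time ≈ 70/0.7 = 100.00 years.
100/100.00 ≈ 1 doubling, so about 2^1 = 2×.

about 2 times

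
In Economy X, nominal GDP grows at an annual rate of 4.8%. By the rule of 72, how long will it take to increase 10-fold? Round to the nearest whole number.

roughly 50 years

At 4.8% it doubles every 72/4.8 ≈ 15.00 years.
Reaching 10× takes log₂(10) ≈ 3.32 doublings.
3.32 × 15.00 ≈ 50 years.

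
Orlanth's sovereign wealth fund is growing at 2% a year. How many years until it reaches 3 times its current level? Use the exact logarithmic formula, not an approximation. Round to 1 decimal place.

55.5 years

t = ln(3) / ln(1 + 0.02) = 1.0986 / 0.019803 ≈ 55.48.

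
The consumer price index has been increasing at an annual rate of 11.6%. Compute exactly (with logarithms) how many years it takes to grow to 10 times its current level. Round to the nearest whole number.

t = ln(10) / ln(1 + 0.116) = 2.3026 / 0.109751 ≈ 20.98.
≈ 21 years.

21 years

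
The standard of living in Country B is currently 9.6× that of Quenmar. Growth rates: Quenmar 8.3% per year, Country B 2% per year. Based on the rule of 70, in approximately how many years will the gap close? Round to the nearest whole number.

around 36 years

What matters is the difference: 6.3 pp.
Rule of 70 on the gap: the ratio halves every 70/6.3 ≈ 11.11 years.
A 9.6× gap takes log₂(9.6) ≈ 3.26 halvings to close: 3.26 × 11.11 ≈ 36 years.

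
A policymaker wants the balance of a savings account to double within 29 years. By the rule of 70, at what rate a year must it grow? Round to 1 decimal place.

approximately 2.4%

70 / 29 ≈ 2.41, so about 2.4% a year.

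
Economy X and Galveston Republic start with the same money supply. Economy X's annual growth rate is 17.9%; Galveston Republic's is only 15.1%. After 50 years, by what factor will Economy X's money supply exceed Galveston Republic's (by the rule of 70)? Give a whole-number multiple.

Only the 2.8-point difference matters.
70/2.8 ≈ 25.00 years per doubling of the ratio; 50 years gives 2.00 doublings, so ≈ 4×.

approximately 4 times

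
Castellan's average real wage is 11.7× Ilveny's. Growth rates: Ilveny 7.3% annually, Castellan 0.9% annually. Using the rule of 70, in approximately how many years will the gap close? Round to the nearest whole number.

The growth-rate gap is 7.3% − 0.9% = 6.4 percentage points.
So the ratio between them halves every 70/6.4 ≈ 10.94 years.
An 11.7× gap takes log₂(11.7) ≈ 3.55 halvings to close: 3.55 × 10.94 ≈ 39 years.

39 years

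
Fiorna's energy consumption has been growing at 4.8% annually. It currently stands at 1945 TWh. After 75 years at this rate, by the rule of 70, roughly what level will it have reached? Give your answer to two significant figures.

approximately 69000 TWh

It doubles every 70/4.8 ≈ 14.58 years, so 75 years is 5.14 doublings.
2^5.14 ≈ 35.26; 1945 × 35.26 ≈ 69000 TWh.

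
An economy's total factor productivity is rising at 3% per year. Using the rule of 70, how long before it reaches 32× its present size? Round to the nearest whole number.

Doubling time ≈ 70/3 = 23.33 years.
32 = 2^5, so 5 doublings → 117 years.

117 years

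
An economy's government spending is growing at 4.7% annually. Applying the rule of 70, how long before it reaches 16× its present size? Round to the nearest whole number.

One doubling takes 70/4.7 = 14.89 years.
16 = 2^4, so 4 doublings → 60 years.

60 years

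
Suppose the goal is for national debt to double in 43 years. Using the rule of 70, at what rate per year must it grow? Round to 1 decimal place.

≈ 1.6%

70 / 43 ≈ 1.63, so about 1.6% per year.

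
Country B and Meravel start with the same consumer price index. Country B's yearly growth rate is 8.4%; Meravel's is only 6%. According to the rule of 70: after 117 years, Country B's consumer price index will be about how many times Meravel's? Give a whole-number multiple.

roughly 16 times

Rate gap = 8.4% − 6% = 2.4 points.
The ratio doubles every 70/2.4 ≈ 29.17 years.
117/29.17 ≈ 4.01 doublings → ratio ≈ 2^4.01 ≈ 16.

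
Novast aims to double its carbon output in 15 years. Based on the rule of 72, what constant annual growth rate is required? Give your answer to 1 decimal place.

72 / 15 ≈ 4.80, so about 4.8% a year.

around 4.8%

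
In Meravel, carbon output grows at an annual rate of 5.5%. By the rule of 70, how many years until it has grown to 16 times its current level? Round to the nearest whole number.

Doubling time ≈ 70/5.5 = 12.73 years.
Getting to 16× needs 4 doublings: 4 × 12.73 ≈ 51 years.

51 years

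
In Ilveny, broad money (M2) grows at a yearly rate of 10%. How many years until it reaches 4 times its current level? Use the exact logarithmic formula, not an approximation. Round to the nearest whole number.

15 years

t = ln(4) / ln(1 + 0.1) = 1.3863 / 0.095310 ≈ 14.55.
≈ 15 years.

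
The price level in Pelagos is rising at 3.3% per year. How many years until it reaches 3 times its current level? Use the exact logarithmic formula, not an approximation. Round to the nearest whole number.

34 years

t = ln(3) / ln(1 + 0.033) = 1.0986 / 0.032467 ≈ 33.84.
≈ 34 years.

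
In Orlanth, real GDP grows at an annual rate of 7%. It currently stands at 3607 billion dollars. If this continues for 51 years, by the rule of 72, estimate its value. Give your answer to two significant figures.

It doubles every 72/7 ≈ 10.29 years, so 51 years is 4.96 doublings.
2^4.96 ≈ 31.12; 3607 × 31.12 ≈ 110000 billion dollars.

approximately 110000 billion dollars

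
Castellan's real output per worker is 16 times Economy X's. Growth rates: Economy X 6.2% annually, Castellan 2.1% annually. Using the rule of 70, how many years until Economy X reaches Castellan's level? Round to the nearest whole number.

What matters is the difference: 4.1 pp.
Rule of 70 on the gap: the ratio halves every 70/4.1 ≈ 17.07 years.
A 16 times gap closes after 4 halvings: 4 × 17.07 ≈ 68 years.

≈ 68 years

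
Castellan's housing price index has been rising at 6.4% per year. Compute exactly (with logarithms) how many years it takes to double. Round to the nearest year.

t = ln(2) / ln(1 + 0.064) = 0.6931 / 0.062035 ≈ 11.17.
≈ 11 years.

11 years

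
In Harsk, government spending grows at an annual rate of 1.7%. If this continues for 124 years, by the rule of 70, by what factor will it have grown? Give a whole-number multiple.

≈ 8 times

At 1.7% one doubling takes ≈ 41.18 years; 124 years is 3 of them, so ×8.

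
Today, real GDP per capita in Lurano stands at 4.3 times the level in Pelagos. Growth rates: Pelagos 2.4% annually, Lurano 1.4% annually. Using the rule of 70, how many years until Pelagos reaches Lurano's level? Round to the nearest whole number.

What matters is the difference: 1 pp.
Rule of 70 on the gap: the ratio halves every 70/1 ≈ 70.00 years.
A 4.3 times gap takes log₂(4.3) ≈ 2.10 halvings to close: 2.10 × 70.00 ≈ 147 years.

147 years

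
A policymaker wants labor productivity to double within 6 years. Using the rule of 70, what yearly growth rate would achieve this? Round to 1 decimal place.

70 / 6 ≈ 11.67, so about 11.7% per year.

approximately 11.7% per year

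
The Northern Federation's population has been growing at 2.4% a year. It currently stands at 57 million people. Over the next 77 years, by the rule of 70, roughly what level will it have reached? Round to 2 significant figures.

Doubling time ≈ 70/2.4 = 29.17 years.
77 years is 77/29.17 ≈ 2.64 doublings, a factor of 2^2.64 ≈ 6.23.
57 × 6.23 ≈ 360 million people.

about 360 million people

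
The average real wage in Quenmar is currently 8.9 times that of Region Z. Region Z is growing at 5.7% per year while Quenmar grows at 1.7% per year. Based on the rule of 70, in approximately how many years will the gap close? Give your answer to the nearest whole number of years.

55 years

The growth-rate gap is 5.7% − 1.7% = 4 percentage points.
So the ratio between them halves every 70/4 ≈ 17.50 years.
An 8.9 times gap takes log₂(8.9) ≈ 3.15 halvings to close: 3.15 × 17.50 ≈ 55 years.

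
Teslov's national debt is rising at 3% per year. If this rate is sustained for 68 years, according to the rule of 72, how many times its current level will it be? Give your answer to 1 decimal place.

Doubling time ≈ 72/3 = 24.00 years.
68 years / 24.00 ≈ 2.83 doublings → factor 2^2.83 ≈ 7.1.

roughly 7.1 times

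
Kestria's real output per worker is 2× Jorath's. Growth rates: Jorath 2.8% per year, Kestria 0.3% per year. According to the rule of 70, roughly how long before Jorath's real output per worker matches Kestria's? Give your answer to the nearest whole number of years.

28 years

Jorath gains on Kestria at 2.8% − 0.3% = 2.5 points a year.
At that relative rate the gap halves every 70/2.5 ≈ 28.00 years.
A 2× gap closes after 1 halving: 1 × 28.00 ≈ 28 years.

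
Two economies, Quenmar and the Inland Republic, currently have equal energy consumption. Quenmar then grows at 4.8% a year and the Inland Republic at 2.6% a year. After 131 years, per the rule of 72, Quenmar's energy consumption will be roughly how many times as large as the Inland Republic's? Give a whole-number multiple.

Only the 2.2-point difference matters.
72/2.2 ≈ 32.73 years per doubling of the ratio; 131 years gives 4.00 doublings, so ≈ 16×.

around 16 times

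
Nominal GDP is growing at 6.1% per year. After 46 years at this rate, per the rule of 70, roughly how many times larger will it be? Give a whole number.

70/6.1 ≈ 11.48 years per doubling.
46 years fits 4 doublings: 2^4 = 16.

16 times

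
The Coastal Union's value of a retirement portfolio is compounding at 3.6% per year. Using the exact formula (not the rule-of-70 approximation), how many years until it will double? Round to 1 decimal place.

19.6 years

t = ln(2) / ln(1 + 0.036) = 0.6931 / 0.035367 ≈ 19.60.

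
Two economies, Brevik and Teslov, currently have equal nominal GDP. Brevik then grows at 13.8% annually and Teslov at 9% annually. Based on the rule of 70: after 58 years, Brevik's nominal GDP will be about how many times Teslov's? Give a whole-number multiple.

Rate gap = 13.8% − 9% = 4.8 points.
The ratio doubles every 70/4.8 ≈ 14.58 years.
58/14.58 ≈ 3.98 doublings → ratio ≈ 2^3.98 ≈ 16.

roughly 16 times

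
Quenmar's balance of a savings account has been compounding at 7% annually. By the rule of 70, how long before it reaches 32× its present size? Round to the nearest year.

≈ 50 years

One doubling takes 70/7 = 10.00 years.
32 = 2^5, so 5 doublings → 50 years.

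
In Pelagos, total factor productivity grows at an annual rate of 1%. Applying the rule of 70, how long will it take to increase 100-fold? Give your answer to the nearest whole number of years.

approximately 465 years

Doubling time ≈ 70/1 = 70.00 years.
Reaching 100× takes log₂(100) ≈ 6.64 doublings.
6.64 × 70.00 ≈ 465 years.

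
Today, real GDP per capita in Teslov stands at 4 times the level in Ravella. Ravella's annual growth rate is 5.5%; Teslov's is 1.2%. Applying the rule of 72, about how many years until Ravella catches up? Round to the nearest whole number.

Ravella gains on Teslov at 5.5% − 1.2% = 4.3 points a year.
At that relative rate the gap halves every 72/4.3 ≈ 16.74 years.
A 4 times gap closes after 2 halvings: 2 × 16.74 ≈ 33 years.

roughly 33 years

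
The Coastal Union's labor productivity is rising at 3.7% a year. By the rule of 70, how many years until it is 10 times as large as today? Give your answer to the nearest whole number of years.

63 years

One doubling takes 70/3.7 = 18.92 years.
Reaching 10× takes log₂(10) ≈ 3.32 doublings.
3.32 × 18.92 ≈ 63 years.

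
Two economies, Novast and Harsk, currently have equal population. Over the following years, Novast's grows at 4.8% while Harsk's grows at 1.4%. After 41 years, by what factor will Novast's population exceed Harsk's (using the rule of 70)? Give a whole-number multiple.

Only the 3.4-point difference matters.
70/3.4 ≈ 20.59 years per doubling of the ratio; 41 years gives 1.99 doublings, so ≈ 4×.

around 4 times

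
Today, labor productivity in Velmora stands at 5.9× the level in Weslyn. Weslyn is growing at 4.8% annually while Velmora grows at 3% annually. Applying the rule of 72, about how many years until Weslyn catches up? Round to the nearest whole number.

What matters is the difference: 1.8 pp.
Rule of 72 on the gap: the ratio halves every 72/1.8 ≈ 40.00 years.
A 5.9× gap takes log₂(5.9) ≈ 2.56 halvings to close: 2.56 × 40.00 ≈ 102 years.

approximately 102 years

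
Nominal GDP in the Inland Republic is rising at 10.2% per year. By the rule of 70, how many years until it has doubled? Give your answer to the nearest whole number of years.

roughly 7 years

Doubling time ≈ 70 / 10.2 = 6.86 years.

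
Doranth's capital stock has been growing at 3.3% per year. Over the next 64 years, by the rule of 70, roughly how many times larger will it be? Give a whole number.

At 3.3% one doubling takes ≈ 21.21 years; 64 years is 3 of them, so ×8.

8 times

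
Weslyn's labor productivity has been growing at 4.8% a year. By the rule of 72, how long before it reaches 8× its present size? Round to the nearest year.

45 years

Doubling time ≈ 72/4.8 = 15.00 years.
8× is 3 doublings, so 3 × 15.00 ≈ 45 years.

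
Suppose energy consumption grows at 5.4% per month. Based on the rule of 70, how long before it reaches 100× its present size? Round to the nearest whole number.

One doubling takes 70/5.4 = 12.96 months.
100× is log₂ 100 ≈ 6.64 doublings, so ≈ 6.64 × 12.96 = 86 months.

≈ 86 months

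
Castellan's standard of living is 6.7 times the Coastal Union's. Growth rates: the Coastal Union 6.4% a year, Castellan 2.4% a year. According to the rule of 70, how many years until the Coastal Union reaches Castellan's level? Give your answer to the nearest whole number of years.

around 48 years

the Coastal Union gains on Castellan at 6.4% − 2.4% = 4 points a year.
At that relative rate the gap halves every 70/4 ≈ 17.50 years.
A 6.7 times gap takes log₂(6.7) ≈ 2.74 halvings to close: 2.74 × 17.50 ≈ 48 years.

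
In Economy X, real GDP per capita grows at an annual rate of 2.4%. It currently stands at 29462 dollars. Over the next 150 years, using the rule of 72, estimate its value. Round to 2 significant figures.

about 940000 dollars

It doubles every 72/2.4 ≈ 30.00 years, so 150 years is 5.00 doublings.
2^5.00 ≈ 32.00; 29462 × 32.00 ≈ 940000 dollars.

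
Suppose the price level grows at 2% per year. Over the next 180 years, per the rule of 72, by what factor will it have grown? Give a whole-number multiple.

32 times

At 2% one doubling takes ≈ 36.00 years; 180 years is 5 of them, so ×32.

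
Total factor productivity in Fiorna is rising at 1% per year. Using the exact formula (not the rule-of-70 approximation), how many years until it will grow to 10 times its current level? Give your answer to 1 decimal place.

231.4 years

t = ln(10) / ln(1 + 0.01) = 2.3026 / 0.009950 ≈ 231.42.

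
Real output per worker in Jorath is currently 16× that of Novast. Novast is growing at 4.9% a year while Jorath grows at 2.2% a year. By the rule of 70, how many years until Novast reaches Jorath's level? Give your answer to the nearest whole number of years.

The growth-rate gap is 4.9% − 2.2% = 2.7 percentage points.
So the ratio between them halves every 70/2.7 ≈ 25.93 years.
A 16× gap closes after 4 halvings: 4 × 25.93 ≈ 104 years.

about 104 years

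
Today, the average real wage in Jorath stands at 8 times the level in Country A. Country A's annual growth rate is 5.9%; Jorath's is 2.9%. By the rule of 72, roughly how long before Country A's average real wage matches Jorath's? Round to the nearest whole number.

72 years

The growth-rate gap is 5.9% − 2.9% = 3 percentage points.
So the ratio between them halves every 72/3 ≈ 24.00 years.
An 8 times gap closes after 3 halvings: 3 × 24.00 ≈ 72 years.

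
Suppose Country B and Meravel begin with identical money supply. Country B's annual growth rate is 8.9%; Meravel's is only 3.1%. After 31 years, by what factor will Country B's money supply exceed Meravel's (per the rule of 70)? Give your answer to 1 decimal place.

5.9 times

Country B pulls ahead at 5.8 pp per year, so the ratio doubles every 70/5.8 ≈ 12.07 years.
In 31 years that's 2.57 doublings: 2^2.57 ≈ 5.9.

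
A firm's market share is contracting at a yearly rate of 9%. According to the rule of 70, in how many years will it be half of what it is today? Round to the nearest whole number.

Falling at 9%, it halves about every 70/9 = 7.78 years.

approximately 8 years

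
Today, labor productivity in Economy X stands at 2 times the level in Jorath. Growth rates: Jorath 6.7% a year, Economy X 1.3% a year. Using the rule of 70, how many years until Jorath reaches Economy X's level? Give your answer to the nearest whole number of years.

What matters is the difference: 5.4 pp.
Rule of 70 on the gap: the ratio halves every 70/5.4 ≈ 12.96 years.
A 2 times gap closes after 1 halving: 1 × 12.96 ≈ 13 years.

13 years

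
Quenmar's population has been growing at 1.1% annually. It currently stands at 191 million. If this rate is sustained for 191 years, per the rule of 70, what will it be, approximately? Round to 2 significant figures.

1500 million

Doubling time ≈ 70/1.1 = 63.64 years.
191 years is 191/63.64 ≈ 3.00 doublings, a factor of 2^3.00 ≈ 8.00.
191 × 8.00 ≈ 1500 million.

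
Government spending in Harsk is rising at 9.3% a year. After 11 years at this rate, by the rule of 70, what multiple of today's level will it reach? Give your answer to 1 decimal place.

Doubling time ≈ 70/9.3 = 7.53 years.
11 years / 7.53 ≈ 1.46 doublings → factor 2^1.46 ≈ 2.8.

about 2.8 times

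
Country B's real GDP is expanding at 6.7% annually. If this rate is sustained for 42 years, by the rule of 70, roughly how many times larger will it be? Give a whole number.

approximately 16 times

70/6.7 ≈ 10.45 years per doubling.
42 years fits 4 doublings: 2^4 = 16.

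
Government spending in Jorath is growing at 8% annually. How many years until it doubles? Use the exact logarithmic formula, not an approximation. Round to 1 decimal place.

9.0 years

t = ln(2) / ln(1 + 0.08) = 0.6931 / 0.076961 ≈ 9.01.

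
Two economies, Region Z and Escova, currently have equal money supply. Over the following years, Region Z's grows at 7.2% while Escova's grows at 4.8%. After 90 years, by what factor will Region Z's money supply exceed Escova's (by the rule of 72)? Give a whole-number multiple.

around 8 times

Region Z pulls ahead at 2.4 pp per year, so the ratio doubles every 72/2.4 ≈ 30.00 years.
In 90 years that's 3.00 doublings: 2^3.00 ≈ 8.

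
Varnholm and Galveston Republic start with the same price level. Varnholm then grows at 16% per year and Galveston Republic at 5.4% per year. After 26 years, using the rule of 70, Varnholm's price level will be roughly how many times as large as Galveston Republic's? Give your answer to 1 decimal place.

Only the 10.6-point difference matters.
70/10.6 ≈ 6.60 years per doubling of the ratio; 26 years gives 3.94 doublings, so ≈ 15.3×.

around 15.3 times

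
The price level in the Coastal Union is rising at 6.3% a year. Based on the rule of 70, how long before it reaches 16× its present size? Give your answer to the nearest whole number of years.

At 6.3% it doubles every 70/6.3 ≈ 11.11 years.
16× is 4 doublings, so 4 × 11.11 ≈ 44 years.

roughly 44 years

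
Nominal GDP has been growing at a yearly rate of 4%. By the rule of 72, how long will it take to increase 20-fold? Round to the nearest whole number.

78 years

One doubling takes 72/4 = 18.00 years.
20× is log₂ 20 ≈ 4.32 doublings, so ≈ 4.32 × 18.00 = 78 years.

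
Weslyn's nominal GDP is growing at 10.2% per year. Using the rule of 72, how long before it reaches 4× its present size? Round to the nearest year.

One doubling takes 72/10.2 = 7.06 years.
4 = 2^2, so 2 doublings → 14 years.

roughly 14 years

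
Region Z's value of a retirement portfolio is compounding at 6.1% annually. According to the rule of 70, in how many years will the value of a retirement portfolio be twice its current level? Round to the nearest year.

around 11 years

70/6.1 ≈ 11.48, so it doubles roughly every 11 years.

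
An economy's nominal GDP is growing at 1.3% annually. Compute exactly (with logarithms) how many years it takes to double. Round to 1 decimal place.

53.7 years

t = ln(2) / ln(1 + 0.013) = 0.6931 / 0.012916 ≈ 53.66.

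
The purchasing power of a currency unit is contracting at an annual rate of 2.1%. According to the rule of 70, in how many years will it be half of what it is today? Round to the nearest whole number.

33 years

Halving time ≈ 70 / 2.1 = 33.33 → 33 years.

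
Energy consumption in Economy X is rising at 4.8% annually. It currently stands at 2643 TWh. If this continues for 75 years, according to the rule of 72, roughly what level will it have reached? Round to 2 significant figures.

It doubles every 72/4.8 ≈ 15.00 years, so 75 years is 5.00 doublings.
2^5.00 ≈ 32.00; 2643 × 32.00 ≈ 85000 TWh.

approximately 85000 TWh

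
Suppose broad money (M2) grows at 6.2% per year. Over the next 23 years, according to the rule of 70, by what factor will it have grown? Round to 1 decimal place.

≈ 4.1 times

Doubles every ≈ 11.29 years (70/6.2).
23 years is 2.04 doublings; 2^2.04 ≈ 4.1×.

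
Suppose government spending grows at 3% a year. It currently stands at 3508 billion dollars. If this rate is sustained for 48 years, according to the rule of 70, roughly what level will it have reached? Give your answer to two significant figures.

approximately 15000 billion dollars

Doubling time ≈ 70/3 = 23.33 years.
48 years is 48/23.33 ≈ 2.06 doublings, a factor of 2^2.06 ≈ 4.17.
3508 × 4.17 ≈ 15000 billion dollars.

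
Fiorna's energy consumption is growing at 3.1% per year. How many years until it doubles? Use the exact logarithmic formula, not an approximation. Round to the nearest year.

23 years

t = ln(2) / ln(1 + 0.031) = 0.6931 / 0.030529 ≈ 22.70.
≈ 23 years.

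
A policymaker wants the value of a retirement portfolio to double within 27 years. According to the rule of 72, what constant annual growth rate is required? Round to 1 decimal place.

72 / 27 ≈ 2.67, so about 2.7% annually.

about 2.7% annually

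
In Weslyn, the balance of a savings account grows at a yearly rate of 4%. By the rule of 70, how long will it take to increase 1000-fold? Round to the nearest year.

One doubling takes 70/4 = 17.50 years.
Reaching 1000× takes log₂(1000) ≈ 9.97 doublings.
9.97 × 17.50 ≈ 174 years.

≈ 174 years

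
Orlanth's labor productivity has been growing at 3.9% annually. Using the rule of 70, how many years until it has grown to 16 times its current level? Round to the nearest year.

At 3.9% it doubles every 70/3.9 ≈ 17.95 years.
16 = 2^4, so 4 doublings → 72 years.

about 72 years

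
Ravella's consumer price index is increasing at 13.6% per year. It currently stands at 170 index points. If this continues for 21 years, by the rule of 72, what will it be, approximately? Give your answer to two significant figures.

Doubling time ≈ 72/13.6 = 5.29 years.
21 years is 21/5.29 ≈ 3.97 doublings, a factor of 2^3.97 ≈ 15.67.
170 × 15.67 ≈ 2700 index points.

around 2700 index points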